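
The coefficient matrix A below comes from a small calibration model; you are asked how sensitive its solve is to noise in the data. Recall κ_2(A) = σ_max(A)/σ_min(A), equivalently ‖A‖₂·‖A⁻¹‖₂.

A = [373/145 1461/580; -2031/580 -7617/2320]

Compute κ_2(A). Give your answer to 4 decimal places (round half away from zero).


96.0000

M = AᵀA = [254041/13456 967575/53824; 967575/53824 3686841/215296]. tr(M)=9217/256, det(M)=9/64
solving λ² − 9217/256·λ + 9/64 = 0 gives λ = 36, 1/256
κ_2(A) = √(λ_max/λ_min) = √(36 / (1/256)) = 96.0000


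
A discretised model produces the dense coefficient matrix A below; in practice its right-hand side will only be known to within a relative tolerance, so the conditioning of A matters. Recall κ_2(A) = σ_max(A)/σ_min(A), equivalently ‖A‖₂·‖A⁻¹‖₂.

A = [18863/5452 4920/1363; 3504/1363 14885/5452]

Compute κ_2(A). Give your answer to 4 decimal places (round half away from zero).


M = AᵀA = [552261025/29724304 36240750/1857769; 36240750/1857769 608865625/29724304]. tr(M)=690325/17672, det(M)=15625/565504
eigenvalues of AᵀA: λ = (tr ± √(tr²−4·det))/2 = 625/16, 25/35344
κ = σ_max/σ_min = (25/4)/(5/188) = 235.0000

235.0000


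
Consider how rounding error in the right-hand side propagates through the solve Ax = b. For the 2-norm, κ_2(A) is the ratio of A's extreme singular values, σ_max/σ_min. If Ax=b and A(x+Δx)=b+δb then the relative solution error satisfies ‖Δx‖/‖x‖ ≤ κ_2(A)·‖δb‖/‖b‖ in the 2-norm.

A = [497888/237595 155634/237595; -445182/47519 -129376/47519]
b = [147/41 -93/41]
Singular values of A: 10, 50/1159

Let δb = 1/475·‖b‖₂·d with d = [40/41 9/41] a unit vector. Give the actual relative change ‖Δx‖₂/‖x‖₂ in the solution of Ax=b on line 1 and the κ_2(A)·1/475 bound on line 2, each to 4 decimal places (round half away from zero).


σ_max = 10, σ_min = 50/1159
condition number: 10 ÷ (50/1159) = 231.8000
perturbation bound = 231.8000·1/475 = 0.4880
solve Ax = b  →  x = [-19.1832 66.8424]
‖b‖ = 4.2426, ‖x‖ = 69.5406
δb = ε·‖b‖·d = [0.0087 0.0020]; solving A·Δx = δb gives ‖Δx‖ = 0.2070
dividing the unrounded norms, ‖Δx‖/‖x‖ = 0.0030
so the bound overstates the realised error by a factor of ≈ 163.9089 (computed from the unrounded values)

0.0030
0.4880


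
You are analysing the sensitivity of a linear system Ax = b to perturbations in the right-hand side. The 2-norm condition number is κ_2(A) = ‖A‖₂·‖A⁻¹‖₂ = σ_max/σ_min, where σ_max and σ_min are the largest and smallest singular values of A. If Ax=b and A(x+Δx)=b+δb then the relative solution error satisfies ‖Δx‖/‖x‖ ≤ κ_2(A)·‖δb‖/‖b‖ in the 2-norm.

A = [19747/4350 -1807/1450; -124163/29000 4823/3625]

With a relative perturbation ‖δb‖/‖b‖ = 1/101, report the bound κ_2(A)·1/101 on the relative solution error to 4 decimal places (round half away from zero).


0.5941

M = AᵀA = [350446681/9000000 -4257617/375000; -4257617/375000 207701/62500]. tr(M)=608569/14400, det(M)=28561/57600
λ_max, λ_min = (608569/14400 ± √369944949361/207360000)/2 = 169/4, 169/14400
so κ_2 = √((169/4) / (169/14400)) = 60.0000
κ_2(A)·‖δb‖/‖b‖ = 0.5941


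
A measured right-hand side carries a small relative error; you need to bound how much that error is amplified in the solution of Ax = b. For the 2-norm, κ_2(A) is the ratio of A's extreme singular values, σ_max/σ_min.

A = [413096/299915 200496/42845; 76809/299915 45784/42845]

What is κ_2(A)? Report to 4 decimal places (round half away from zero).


form AᵀA = [105025537/53509225 51362712/7644175; 51362712/7644175 25160512/1092025] with trace 53515625/2140369 and determinant 160000/2140369
solving λ² − 53515625/2140369·λ + 160000/2140369 = 0 gives λ = 25, 6400/2140369
so κ_2 = √(25 / (6400/2140369)) = 91.4375

91.4375


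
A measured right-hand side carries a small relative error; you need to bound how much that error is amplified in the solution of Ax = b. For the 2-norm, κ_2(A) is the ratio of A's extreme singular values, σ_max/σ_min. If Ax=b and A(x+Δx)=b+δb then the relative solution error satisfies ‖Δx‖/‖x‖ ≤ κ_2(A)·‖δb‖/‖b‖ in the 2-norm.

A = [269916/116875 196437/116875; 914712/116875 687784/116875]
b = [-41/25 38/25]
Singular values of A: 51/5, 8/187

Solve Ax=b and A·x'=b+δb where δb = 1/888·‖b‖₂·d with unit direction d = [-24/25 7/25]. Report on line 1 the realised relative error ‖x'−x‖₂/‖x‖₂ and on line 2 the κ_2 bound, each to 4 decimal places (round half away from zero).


0.0013
0.2685

largest singular value 51/5, smallest 8/187
κ_2(A) = (51/5) / (8/187) = 238.4250
perturbation bound = 238.4250·1/888 = 0.2685
solve Ax = b  →  x = [-27.9716 37.4588]
2-norm of b is 2.2361; of x, 46.7501
Δx = A⁻¹·δb where δb = 1/888·2.2361·d; ‖Δx‖ = 0.0589
realised ‖Δx‖/‖x‖ = 0.0013
realised/bound (from unrounded values) ≈ 0.0047


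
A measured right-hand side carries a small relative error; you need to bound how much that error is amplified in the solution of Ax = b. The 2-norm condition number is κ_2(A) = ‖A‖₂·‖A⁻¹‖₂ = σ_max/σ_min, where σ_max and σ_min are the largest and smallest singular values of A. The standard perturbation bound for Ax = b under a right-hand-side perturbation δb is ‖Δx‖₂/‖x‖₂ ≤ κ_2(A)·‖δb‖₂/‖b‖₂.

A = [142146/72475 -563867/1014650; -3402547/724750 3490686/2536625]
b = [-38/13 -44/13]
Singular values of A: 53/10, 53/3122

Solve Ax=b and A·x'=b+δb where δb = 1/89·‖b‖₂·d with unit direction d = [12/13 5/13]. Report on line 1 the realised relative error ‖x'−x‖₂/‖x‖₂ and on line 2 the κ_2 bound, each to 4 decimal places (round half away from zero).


0.0126
3.5079

largest singular value 53/10, smallest 53/3122
κ_2(A) = (53/10) / (53/3122) = 312.2000
perturbation bound = 312.2000·1/89 = 3.5079
solve Ax = b  →  x = [-65.6121 -226.3034]
‖b‖₂ = 4.4721 and ‖x‖₂ = 235.6229
δb = ε·‖b‖·d = [0.0464 0.0193]; solving A·Δx = δb gives ‖Δx‖ = 2.9599
realised ‖Δx‖/‖x‖ = 0.0126
tightness: 0.0126 against a bound of 3.5079 (unrounded ratio ≈ 0.0036)


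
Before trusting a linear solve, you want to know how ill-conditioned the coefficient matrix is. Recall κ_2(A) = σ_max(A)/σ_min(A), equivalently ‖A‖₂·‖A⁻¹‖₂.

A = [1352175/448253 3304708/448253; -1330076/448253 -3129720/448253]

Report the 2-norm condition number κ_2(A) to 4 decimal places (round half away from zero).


148.6250

AᵀA = [4277621161/238918849 10263149820/238918849; 10263149820/238918849 24632868304/238918849]; tr = 171067985/1413721, det = 937024/1413721
solving λ² − 171067985/1413721·λ + 937024/1413721 = 0 gives λ = 121, 7744/1413721
κ_2(A) = √(λ_max/λ_min) = √(121 / (7744/1413721)) = 148.6250


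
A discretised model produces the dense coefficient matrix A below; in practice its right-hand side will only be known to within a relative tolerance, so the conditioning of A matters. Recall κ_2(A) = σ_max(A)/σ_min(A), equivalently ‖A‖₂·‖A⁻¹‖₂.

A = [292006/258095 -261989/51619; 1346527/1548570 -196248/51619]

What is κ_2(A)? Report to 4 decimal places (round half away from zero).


377.7000

AᵀA = [195310604281/95922761796 -24108913010/2664521161; -24108913010/2664521161 107151513625/2664521161]; tr = 2410925101/57062916, det = 714025/57062916
λ_max, λ_min = (2410925101/57062916 ± √5812396865237472601/3256176382423056)/2 = 169/4, 4225/14265729
κ = σ_max/σ_min = (13/2)/(65/3777) = 377.7000


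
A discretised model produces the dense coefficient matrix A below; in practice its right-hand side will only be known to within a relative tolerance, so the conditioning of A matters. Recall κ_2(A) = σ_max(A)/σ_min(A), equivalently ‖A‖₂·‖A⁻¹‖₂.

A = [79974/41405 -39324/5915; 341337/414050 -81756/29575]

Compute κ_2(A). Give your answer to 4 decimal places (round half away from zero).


form AᵀA = [4473935001/1014422500 -547784694/36229375; -547784694/36229375 268304544/5175625] with trace 91298601/1623076 and determinant 8100/405769
eigenvalues of AᵀA: λ = (tr ± √(tr²−4·det))/2 = 225/4, 144/405769
so κ_2 = √((225/4) / (144/405769)) = 398.1250

398.1250


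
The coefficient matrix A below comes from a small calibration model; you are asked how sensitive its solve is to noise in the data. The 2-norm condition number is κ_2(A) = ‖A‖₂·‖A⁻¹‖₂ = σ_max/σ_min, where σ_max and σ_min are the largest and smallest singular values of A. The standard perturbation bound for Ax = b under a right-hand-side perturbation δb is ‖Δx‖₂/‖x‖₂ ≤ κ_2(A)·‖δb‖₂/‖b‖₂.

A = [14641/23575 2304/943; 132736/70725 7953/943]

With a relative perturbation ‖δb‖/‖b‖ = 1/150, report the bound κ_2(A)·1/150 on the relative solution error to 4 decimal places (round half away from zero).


0.8280

form AᵀA = [31276921/8003241 15424640/889249; 15424640/889249 68558625/889249] with trace 385666/4761 and determinant 225/529
λ_max, λ_min = (385666/4761 ± √148699699456/22667121)/2 = 81, 25/4761
σ_max=√81=9, σ_min=√(25/4761)=(5/69) → κ = 124.2000
bound on ‖Δx‖/‖x‖: κ·ε = 124.2000·1/150 = 0.8280


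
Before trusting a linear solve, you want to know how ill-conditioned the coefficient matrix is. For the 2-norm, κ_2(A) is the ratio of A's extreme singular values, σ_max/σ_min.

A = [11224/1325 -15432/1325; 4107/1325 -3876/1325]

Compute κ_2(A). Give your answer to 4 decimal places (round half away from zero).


19.8750

M = AᵀA = [228553/2809 -302604/2809; -302604/2809 405072/2809]. tr(M)=633625/2809, det(M)=360000/2809
eigenvalues of AᵀA: λ = (tr ± √(tr²−4·det))/2 = 225, 1600/2809
κ_2(A) = √(λ_max/λ_min) = √(225 / (1600/2809)) = 19.8750


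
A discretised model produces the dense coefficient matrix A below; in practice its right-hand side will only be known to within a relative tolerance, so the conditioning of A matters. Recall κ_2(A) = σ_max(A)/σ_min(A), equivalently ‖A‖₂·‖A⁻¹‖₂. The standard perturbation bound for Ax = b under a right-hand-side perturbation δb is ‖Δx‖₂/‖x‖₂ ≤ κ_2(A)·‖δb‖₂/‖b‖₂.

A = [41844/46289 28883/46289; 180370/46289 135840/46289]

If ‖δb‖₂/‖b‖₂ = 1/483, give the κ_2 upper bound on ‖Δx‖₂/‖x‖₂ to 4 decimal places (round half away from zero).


0.2337

M = AᵀA = [20395156/1274641 15294492/1274641; 15294492/1274641 11473369/1274641]. tr(M)=31868525/1274641, det(M)=62500/1274641
solving λ² − 31868525/1274641·λ + 62500/1274641 = 0 gives λ = 25, 2500/1274641
so κ_2 = √(25 / (2500/1274641)) = 112.9000
κ_2(A)·‖δb‖/‖b‖ = 0.2337


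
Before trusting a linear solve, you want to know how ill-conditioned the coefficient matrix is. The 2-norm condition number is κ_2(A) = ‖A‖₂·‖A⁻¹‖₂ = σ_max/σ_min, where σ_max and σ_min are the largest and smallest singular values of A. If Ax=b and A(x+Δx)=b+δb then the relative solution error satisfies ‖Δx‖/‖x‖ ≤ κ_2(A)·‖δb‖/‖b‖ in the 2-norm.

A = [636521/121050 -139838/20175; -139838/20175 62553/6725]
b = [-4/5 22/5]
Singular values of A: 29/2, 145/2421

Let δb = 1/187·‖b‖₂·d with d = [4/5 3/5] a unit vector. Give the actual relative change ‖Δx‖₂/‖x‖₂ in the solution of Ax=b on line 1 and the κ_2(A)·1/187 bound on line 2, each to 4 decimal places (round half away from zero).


σ_max = 29/2, σ_min = 145/2421
condition number: (29/2) ÷ (145/2421) = 242.1000
perturbation bound = 242.1000·1/187 = 1.2947
solve Ax = b  →  x = [26.5490 20.2566]
‖b‖₂ = 4.4721 and ‖x‖₂ = 33.3942
with δb = [0.0191 0.0143], A·Δx = δb → ‖Δx‖ = 0.3993
realised ‖Δx‖/‖x‖ = 0.0120
tightness: 0.0120 against a bound of 1.2947 (unrounded ratio ≈ 0.0092)

0.0120
1.2947


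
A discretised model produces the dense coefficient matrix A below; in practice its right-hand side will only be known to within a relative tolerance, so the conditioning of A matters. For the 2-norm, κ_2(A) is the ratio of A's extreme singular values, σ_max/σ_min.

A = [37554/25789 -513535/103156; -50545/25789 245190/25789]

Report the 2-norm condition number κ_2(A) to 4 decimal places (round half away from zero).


29.6000

form AᵀA = [13720069/2301289 -119131155/4602578; -119131155/4602578 4240859425/36820624] with trace 2653409/21904 and determinant 366025/21904
solving λ² − 2653409/21904·λ + 366025/21904 = 0 gives λ = 121, 3025/21904
so κ_2 = √(121 / (3025/21904)) = 29.6000


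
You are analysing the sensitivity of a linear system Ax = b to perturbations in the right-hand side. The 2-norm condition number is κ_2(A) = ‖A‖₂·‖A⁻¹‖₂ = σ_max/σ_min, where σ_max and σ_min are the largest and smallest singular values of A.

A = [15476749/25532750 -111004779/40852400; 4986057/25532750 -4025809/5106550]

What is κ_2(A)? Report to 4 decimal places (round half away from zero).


159.4240

M = AᵀA = [5158839493/12720416050 -73310298831/40705331360; -73310298831/40705331360 521339231201/65128530176]. tr(M)=333995420369/39712518400, det(M)=17682025/6354002944
char-poly roots: 841/100 and 525625/1588500736
so κ_2 = √((841/100) / (525625/1588500736)) = 159.4240


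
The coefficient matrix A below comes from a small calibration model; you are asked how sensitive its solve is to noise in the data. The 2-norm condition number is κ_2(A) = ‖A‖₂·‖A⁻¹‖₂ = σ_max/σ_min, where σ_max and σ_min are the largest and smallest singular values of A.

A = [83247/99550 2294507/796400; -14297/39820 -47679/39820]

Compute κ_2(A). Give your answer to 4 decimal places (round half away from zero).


318.5600

M = AᵀA = [32830357261/39640810000 225094157379/79281620000; 225094157379/79281620000 6174077189449/634252960000]. tr(M)=10718980649/1014804736, det(M)=17850625/16236875776
char-poly roots: 169/16 and 105625/1014804736
κ_2(A) = √(λ_max/λ_min) = √((169/16) / (105625/1014804736)) = 318.5600


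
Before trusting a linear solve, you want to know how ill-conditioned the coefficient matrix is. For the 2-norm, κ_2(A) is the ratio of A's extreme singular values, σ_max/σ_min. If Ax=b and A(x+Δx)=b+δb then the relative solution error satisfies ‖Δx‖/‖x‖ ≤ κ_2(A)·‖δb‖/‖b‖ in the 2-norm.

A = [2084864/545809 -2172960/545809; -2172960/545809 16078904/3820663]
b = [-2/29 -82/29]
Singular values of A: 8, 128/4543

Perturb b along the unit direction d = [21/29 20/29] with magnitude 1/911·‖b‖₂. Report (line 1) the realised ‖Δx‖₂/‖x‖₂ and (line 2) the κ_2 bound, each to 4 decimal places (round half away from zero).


0.0016
0.3117

largest singular value 8, smallest 128/4543
κ_2(A) = 8 / (128/4543) = 283.9375
κ_2(A)·‖δb‖/‖b‖ = 0.3117
solve Ax = b  →  x = [-51.2301 -49.1358]
‖b‖₂ = 2.8284 and ‖x‖₂ = 70.9848
re-solving with b+δb shifts x by Δx of norm 0.1102
relative error = 0.0016
realised/bound (from unrounded values) ≈ 0.0050


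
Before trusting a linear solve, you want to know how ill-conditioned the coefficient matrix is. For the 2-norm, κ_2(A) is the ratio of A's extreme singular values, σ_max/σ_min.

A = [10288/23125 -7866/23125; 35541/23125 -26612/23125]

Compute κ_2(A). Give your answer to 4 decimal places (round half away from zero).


370.0000

AᵀA = [2190409/855625 -1642788/855625; -1642788/855625 1232116/855625]; tr = 136901/34225, det = 4/34225
solving λ² − 136901/34225·λ + 4/34225 = 0 gives λ = 4, 1/34225
σ_max=√4=2, σ_min=√(1/34225)=(1/185) → κ = 370.0000


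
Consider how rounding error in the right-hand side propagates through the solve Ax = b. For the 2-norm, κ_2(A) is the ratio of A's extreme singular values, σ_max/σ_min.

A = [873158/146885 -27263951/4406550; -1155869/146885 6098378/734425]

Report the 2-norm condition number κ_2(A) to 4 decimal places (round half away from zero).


303.9000

AᵀA = [83937521525/863008129 -1321985868203/12945121935; -1321985868203/12945121935 83286829457689/776707316100]; tr = 188859213829/923552100, det = 418161601/923552100
char-poly roots: 20449/100 and 20449/9235521
κ_2(A) = √(λ_max/λ_min) = √((20449/100) / (20449/9235521)) = 303.9000


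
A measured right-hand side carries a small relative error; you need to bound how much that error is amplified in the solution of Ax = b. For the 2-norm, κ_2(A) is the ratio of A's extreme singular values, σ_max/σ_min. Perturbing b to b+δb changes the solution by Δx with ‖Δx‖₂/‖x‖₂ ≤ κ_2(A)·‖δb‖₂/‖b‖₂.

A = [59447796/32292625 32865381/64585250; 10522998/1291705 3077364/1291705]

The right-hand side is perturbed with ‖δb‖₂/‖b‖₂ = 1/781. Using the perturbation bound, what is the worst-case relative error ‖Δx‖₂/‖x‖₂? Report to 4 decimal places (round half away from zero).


M = AᵀA = [43273331211636/620353140625 12621250293498/620353140625; 12621250293498/620353140625 14726684259081/2481412562500]. tr(M)=300512014569/3970260100, det(M)=57289761/992565025
solving λ² − 300512014569/3970260100·λ + 57289761/992565025 = 0 gives λ = 7569/100, 30276/39702601
κ_2(A) = √(λ_max/λ_min) = √((7569/100) / (30276/39702601)) = 315.0500
perturbation bound = 315.0500·1/781 = 0.4034

0.4034


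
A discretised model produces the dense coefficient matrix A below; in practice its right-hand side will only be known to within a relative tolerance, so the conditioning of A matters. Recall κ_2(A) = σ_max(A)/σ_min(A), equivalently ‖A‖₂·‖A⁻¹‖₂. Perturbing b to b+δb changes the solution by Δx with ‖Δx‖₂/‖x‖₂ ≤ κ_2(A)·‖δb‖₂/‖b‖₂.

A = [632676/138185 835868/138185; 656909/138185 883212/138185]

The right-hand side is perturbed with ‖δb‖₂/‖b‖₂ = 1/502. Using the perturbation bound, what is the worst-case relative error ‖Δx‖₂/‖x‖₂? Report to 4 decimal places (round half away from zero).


0.4746

AᵀA = [989070577/22705225 1318696236/22705225; 1318696236/22705225 1758310048/22705225]; tr = 109895225/908209, det = 234256/908209
solving λ² − 109895225/908209·λ + 234256/908209 = 0 gives λ = 121, 1936/908209
κ = σ_max/σ_min = 11/(44/953) = 238.2500
perturbation bound = 238.2500·1/502 = 0.4746


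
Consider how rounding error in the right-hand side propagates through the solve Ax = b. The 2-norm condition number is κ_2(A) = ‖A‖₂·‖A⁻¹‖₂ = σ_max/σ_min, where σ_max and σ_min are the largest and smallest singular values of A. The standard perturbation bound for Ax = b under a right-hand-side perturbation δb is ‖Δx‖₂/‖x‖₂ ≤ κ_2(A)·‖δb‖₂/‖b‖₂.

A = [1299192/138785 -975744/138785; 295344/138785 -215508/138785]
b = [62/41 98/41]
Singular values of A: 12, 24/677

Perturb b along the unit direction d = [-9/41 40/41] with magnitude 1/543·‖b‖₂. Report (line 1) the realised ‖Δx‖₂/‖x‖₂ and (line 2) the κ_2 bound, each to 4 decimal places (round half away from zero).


σ_max = 12, σ_min = 24/677
κ_2(A) = 12 / (24/677) = 338.5000
bound on ‖Δx‖/‖x‖: κ·ε = 338.5000·1/543 = 0.6234
solve Ax = b  →  x = [33.9833 45.0333]
2-norm of b is 2.8284; of x, 56.4169
δb = ε·‖b‖·d = [-0.0011 0.0051]; solving A·Δx = δb gives ‖Δx‖ = 0.1469
dividing the unrounded norms, ‖Δx‖/‖x‖ = 0.0026
realised/bound (from unrounded values) ≈ 0.0042

0.0026
0.6234


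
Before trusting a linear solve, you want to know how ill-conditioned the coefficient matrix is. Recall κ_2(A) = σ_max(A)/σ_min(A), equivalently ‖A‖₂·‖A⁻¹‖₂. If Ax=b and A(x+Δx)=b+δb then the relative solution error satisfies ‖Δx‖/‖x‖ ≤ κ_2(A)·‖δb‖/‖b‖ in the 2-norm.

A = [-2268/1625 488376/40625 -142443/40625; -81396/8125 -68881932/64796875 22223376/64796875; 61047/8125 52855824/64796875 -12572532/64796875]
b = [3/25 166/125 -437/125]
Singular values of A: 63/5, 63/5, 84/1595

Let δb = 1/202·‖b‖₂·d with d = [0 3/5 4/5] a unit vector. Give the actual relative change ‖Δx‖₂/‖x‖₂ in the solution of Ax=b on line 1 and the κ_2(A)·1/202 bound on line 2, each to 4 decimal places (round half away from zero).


0.0093
1.1844

σ_max = 63/5, σ_min = 84/1595
κ = σ_max/σ_min = (63/5)/(84/1595) = 239.2500
worst-case relative error ≤ 239.2500 × 1/202 = 1.1844
solve Ax = b  →  x = [-0.2503 -10.6509 -36.4520]
‖b‖ = 3.7417, ‖x‖ = 37.9770
with δb = [0.0000 0.0111 0.0148], A·Δx = δb → ‖Δx‖ = 0.3517
dividing the unrounded norms, ‖Δx‖/‖x‖ = 0.0093
so the bound overstates the realised error by a factor of ≈ 127.8873 (computed from the unrounded values)


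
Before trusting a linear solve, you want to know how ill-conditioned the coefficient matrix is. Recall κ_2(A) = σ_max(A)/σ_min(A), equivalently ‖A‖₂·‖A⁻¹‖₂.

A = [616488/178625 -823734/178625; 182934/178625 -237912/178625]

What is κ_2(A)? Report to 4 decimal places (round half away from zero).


285.8000

AᵀA = [661635684/51051025 -882150912/51051025; -882150912/51051025 1176223716/51051025]; tr = 73514376/2042041, det = 32400/2042041
eigenvalues of AᵀA: λ = (tr ± √(tr²−4·det))/2 = 36, 900/2042041
κ_2(A) = √(λ_max/λ_min) = √(36 / (900/2042041)) = 285.8000


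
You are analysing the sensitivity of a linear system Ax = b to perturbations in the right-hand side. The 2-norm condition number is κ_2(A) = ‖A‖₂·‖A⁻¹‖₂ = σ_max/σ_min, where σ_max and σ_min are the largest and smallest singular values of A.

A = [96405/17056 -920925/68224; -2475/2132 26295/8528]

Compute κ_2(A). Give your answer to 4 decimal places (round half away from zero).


128.0000

AᵀA = [5762025/173056 -55292625/692224; -55292625/692224 530847225/2768896]; tr = 3686625/16384, det = 50625/16384
solving λ² − 3686625/16384·λ + 50625/16384 = 0 gives λ = 225, 225/16384
κ_2(A) = √(λ_max/λ_min) = √(225 / (225/16384)) = 128.0000


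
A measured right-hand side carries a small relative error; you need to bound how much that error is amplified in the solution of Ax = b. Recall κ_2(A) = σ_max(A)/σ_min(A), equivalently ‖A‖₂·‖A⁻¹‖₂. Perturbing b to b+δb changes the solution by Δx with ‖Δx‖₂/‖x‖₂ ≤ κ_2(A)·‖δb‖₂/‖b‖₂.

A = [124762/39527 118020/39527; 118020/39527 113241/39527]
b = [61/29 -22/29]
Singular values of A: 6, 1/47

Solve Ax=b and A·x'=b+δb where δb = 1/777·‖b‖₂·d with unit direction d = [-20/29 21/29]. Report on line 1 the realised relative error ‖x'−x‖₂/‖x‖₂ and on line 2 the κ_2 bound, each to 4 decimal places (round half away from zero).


0.0014
0.3629

largest singular value 6, smallest 1/47
κ = σ_max/σ_min = 6/(1/47) = 282.0000
worst-case relative error ≤ 282.0000 × 1/777 = 0.3629
solve Ax = b  →  x = [64.9483 -67.9540]
‖b‖ = 2.2361, ‖x‖ = 94.0001
δb = ε·‖b‖·d = [-0.0020 0.0021]; solving A·Δx = δb gives ‖Δx‖ = 0.1353
realised ‖Δx‖/‖x‖ = 0.0014
so the bound overstates the realised error by a factor of ≈ 252.2289 (computed from the unrounded values)


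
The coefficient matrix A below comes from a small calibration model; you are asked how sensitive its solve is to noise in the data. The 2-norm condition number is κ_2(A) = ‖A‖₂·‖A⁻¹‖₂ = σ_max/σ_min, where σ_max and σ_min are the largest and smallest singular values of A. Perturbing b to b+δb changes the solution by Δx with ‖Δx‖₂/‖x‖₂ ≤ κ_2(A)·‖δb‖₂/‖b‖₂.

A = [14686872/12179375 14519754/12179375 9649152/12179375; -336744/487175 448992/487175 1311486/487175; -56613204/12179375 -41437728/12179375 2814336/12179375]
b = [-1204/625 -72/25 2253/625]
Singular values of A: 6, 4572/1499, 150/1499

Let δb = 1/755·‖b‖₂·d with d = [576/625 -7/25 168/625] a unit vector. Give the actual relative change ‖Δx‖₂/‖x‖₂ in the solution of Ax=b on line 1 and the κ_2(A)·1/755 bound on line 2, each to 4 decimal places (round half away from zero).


0.0557
0.0794

σ_max = 6, σ_min = 150/1499
κ_2(A) = 6 / (150/1499) = 59.9600
worst-case relative error ≤ 59.9600 × 1/755 = 0.0794
solve Ax = b  →  x = [-0.3063 -0.7026 -0.9079]
‖b‖ = 5.0000, ‖x‖ = 1.1882
Δx = A⁻¹·δb where δb = 1/755·5.0000·d; ‖Δx‖ = 0.0662
relative error = 0.0557
tightness: 0.0557 against a bound of 0.0794 (unrounded ratio ≈ 0.7013)


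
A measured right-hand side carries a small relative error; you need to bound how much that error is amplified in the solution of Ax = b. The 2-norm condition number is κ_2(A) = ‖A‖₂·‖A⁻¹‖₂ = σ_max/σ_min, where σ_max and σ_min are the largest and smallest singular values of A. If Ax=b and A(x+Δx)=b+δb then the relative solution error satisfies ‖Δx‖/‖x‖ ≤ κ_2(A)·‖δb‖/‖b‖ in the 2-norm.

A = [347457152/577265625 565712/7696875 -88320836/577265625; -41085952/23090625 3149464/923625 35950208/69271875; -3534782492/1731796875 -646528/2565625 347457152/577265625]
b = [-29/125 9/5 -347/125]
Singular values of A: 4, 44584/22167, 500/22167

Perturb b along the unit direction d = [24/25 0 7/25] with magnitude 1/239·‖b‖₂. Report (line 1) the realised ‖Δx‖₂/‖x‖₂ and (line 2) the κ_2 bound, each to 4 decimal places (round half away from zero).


from the listed singular values, σ₁ = 4, σ_n = 500/22167
κ = σ_max/σ_min = 4/(500/22167) = 177.3360
worst-case relative error ≤ 177.3360 × 1/239 = 0.7420
solve Ax = b  →  x = [-11.4120 1.0950 -42.8528]
2-norm of b is 3.3166; of x, 44.3598
Δx = A⁻¹·δb where δb = 1/239·3.3166·d; ‖Δx‖ = 0.6152
dividing the unrounded norms, ‖Δx‖/‖x‖ = 0.0139
tightness: 0.0139 against a bound of 0.7420 (unrounded ratio ≈ 0.0187)

0.0139
0.7420


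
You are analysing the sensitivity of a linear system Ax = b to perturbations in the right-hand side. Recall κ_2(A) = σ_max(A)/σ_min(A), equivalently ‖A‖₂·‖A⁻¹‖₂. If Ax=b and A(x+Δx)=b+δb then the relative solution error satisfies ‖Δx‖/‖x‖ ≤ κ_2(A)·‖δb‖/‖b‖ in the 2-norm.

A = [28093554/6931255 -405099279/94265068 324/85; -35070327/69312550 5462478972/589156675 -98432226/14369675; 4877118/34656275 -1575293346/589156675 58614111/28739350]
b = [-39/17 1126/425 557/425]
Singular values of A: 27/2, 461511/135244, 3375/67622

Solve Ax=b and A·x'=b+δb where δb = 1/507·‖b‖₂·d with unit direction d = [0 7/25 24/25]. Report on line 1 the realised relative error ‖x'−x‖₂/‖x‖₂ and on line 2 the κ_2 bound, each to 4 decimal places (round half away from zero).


largest singular value 27/2, smallest 3375/67622
condition number: (27/2) ÷ (3375/67622) = 270.4880
perturbation bound = 270.4880·1/507 = 0.5335
solve Ax = b  →  x = [-5.6027 23.5661 31.9245]
‖b‖₂ = 3.7417 and ‖x‖₂ = 40.0740
δb = ε·‖b‖·d = [0.0000 0.0021 0.0071]; solving A·Δx = δb gives ‖Δx‖ = 0.1479
realised ‖Δx‖/‖x‖ = 0.0037
tightness: 0.0037 against a bound of 0.5335 (unrounded ratio ≈ 0.0069)

0.0037
0.5335


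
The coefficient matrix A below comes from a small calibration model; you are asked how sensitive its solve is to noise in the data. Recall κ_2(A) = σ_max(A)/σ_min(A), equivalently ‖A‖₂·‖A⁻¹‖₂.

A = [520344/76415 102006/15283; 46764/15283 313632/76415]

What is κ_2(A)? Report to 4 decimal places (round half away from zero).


AᵀA = [38829456/696725 8083152/139345; 8083152/139345 42774804/696725]; tr = 562788/4805, det = 34012224/600625
char-poly roots: 2916/25 and 11664/24025
κ = σ_max/σ_min = (54/5)/(108/155) = 15.5000

15.5000


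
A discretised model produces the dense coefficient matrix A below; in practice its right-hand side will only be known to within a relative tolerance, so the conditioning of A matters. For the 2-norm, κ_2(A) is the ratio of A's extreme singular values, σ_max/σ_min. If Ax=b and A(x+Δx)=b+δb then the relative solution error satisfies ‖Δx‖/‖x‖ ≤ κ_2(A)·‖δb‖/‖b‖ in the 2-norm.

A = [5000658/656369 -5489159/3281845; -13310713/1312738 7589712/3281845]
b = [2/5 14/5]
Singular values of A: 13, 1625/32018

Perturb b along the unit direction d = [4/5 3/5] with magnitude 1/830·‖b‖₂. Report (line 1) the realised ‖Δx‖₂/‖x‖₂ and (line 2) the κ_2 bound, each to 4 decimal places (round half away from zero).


0.0017
0.3086

σ_max = 13, σ_min = 1625/32018
κ = σ_max/σ_min = 13/(1625/32018) = 256.1440
perturbation bound = 256.1440·1/830 = 0.3086
solve Ax = b  →  x = [8.5002 38.4794]
‖b‖₂ = 2.8284 and ‖x‖₂ = 39.4071
re-solving with b+δb shifts x by Δx of norm 0.0671
realised ‖Δx‖/‖x‖ = 0.0017
realised/bound (from unrounded values) ≈ 0.0055


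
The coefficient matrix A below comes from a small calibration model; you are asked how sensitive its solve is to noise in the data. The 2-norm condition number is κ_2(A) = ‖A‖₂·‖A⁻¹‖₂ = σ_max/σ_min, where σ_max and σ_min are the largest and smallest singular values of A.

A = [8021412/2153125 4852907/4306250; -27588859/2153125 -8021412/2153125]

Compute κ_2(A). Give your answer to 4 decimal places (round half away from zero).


form AᵀA = [1320781106233/7417515625 385224300594/7417515625; 385224300594/7417515625 449476653193/29670062500] with trace 366886469/1898884 and determinant 373301041/1186802500
eigenvalues of AᵀA: λ = (tr ± √(tr²−4·det))/2 = 19321/100, 19321/11868025
σ_max=√(19321/100)=(139/10), σ_min=√(19321/11868025)=(139/3445) → κ = 344.5000

344.5000


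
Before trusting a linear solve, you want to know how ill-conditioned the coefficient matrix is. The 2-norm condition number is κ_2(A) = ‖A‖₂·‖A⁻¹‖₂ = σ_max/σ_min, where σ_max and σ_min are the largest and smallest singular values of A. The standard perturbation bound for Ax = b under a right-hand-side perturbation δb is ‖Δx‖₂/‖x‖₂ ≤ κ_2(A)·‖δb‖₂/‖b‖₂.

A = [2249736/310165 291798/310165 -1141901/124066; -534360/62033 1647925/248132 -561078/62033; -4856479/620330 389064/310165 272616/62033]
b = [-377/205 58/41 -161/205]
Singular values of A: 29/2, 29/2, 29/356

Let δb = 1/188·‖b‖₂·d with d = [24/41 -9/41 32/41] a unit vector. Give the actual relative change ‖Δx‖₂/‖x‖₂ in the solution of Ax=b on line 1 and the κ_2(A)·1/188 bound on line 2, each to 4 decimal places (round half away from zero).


0.0065
0.9468

σ_max = 29/2, σ_min = 29/356
condition number: (29/2) ÷ (29/356) = 178.0000
bound on ‖Δx‖/‖x‖: κ·ε = 178.0000·1/188 = 0.9468
solve Ax = b  →  x = [-8.0600 -21.6308 -8.3630]
‖b‖₂ = 2.4495 and ‖x‖₂ = 24.5519
δb = ε·‖b‖·d = [0.0076 -0.0029 0.0102]; solving A·Δx = δb gives ‖Δx‖ = 0.1599
relative error = 0.0065
realised/bound (from unrounded values) ≈ 0.0069


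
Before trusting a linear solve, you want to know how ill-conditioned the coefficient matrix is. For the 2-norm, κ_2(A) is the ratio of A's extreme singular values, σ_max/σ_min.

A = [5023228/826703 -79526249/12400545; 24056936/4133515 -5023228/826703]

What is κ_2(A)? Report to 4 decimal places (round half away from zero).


M = AᵀA = [1438236216656/20316226225 -906074796956/12189735735; -906074796956/12189735735 14270878331161/182846036025]. tr(M)=6472058093/43483005, det(M)=886133824/5435375625
eigenvalues of AᵀA: λ = (tr ± √(tr²−4·det))/2 = 3721/25, 238144/217415025
σ_max=√(3721/25)=(61/5), σ_min=√(238144/217415025)=(488/14745) → κ = 368.6250

368.6250


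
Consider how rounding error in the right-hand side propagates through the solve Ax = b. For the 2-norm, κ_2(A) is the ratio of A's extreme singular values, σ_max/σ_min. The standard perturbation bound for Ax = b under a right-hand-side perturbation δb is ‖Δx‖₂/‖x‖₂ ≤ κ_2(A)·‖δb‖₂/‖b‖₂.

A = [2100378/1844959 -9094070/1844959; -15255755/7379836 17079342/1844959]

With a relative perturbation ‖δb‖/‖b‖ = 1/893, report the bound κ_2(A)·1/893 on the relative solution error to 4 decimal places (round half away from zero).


form AᵀA = [1049562160921/188449755664 -582979576725/23556219458; -582979576725/23556219458 1295522603176/11778109729] with trace 12955338377/112105744 and determinant 3418801/28026436
λ_max, λ_min = (12955338377/112105744 ± √167834660186893907025/12567697837793536)/2 = 1849/16, 7396/7006609
κ = σ_max/σ_min = (43/4)/(86/2647) = 330.8750
κ_2(A)·‖δb‖/‖b‖ = 0.3705

0.3705


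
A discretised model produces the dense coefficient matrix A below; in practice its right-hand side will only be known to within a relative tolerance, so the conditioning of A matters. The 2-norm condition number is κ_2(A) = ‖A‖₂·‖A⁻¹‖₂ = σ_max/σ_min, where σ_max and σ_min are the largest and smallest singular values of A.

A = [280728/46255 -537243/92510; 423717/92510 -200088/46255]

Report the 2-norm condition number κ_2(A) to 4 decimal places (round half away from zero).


319.0000

AᵀA = [19790757441/342324004 -4711996800/85581001; -4711996800/85581001 17950834881/342324004]; tr = 22438521/203522, det = 194481/1628176
eigenvalues of AᵀA: λ = (tr ± √(tr²−4·det))/2 = 441/4, 441/407044
so κ_2 = √((441/4) / (441/407044)) = 319.0000


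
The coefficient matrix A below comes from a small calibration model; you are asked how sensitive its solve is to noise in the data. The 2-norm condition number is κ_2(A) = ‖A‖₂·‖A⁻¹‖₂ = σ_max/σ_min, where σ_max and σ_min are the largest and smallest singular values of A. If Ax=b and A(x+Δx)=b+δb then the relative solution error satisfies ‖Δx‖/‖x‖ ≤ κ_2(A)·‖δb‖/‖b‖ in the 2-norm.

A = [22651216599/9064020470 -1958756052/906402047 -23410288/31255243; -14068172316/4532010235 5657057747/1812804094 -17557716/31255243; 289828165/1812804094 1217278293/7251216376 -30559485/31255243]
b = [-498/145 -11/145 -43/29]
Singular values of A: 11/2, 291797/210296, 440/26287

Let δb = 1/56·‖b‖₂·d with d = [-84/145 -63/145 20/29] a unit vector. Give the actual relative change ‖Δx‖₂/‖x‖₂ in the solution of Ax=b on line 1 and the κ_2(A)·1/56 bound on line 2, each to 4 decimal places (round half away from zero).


from the listed singular values, σ₁ = 11/2, σ_n = 440/26287
condition number: (11/2) ÷ (440/26287) = 328.5875
perturbation bound = 328.5875·1/56 = 5.8676
solve Ax = b  →  x = [39.6066 42.1142 15.2237]
‖b‖₂ = 3.7417 and ‖x‖₂ = 59.7834
re-solving with b+δb shifts x by Δx of norm 3.9918
realised ‖Δx‖/‖x‖ = 0.0668
so the bound overstates the realised error by a factor of ≈ 87.8778 (computed from the unrounded values)

0.0668
5.8676


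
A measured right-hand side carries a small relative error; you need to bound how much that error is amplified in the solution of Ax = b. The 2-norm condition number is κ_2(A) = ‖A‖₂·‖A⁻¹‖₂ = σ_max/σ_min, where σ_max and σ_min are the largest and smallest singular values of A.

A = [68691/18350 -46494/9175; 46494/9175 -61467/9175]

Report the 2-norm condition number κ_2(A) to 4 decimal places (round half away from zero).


AᵀA = [106921773/2693780 -35637651/673445; -35637651/673445 47519073/673445]; tr = 59399613/538756, det = 194481/538756
char-poly roots: 441/4 and 441/134689
so κ_2 = √((441/4) / (441/134689)) = 183.5000

183.5000


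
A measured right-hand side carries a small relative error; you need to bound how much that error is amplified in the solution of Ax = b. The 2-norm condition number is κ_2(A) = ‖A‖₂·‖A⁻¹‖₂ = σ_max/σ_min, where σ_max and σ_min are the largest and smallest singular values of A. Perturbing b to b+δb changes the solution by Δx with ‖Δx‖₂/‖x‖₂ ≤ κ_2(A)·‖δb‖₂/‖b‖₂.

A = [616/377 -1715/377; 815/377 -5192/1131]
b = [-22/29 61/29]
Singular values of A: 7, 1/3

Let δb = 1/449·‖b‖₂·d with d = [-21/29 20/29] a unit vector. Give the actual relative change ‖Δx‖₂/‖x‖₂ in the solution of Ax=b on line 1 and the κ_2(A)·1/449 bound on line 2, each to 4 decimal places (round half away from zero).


σ_max = 7, σ_min = 1/3
condition number: 7 ÷ (1/3) = 21.0000
perturbation bound = 21.0000·1/449 = 0.0468
solve Ax = b  →  x = [5.5934 2.1758]
2-norm of b is 2.2361; of x, 6.0017
Δx = A⁻¹·δb where δb = 1/449·2.2361·d; ‖Δx‖ = 0.0149
relative error = 0.0025
so the bound overstates the realised error by a factor of ≈ 18.7883 (computed from the unrounded values)

0.0025
0.0468


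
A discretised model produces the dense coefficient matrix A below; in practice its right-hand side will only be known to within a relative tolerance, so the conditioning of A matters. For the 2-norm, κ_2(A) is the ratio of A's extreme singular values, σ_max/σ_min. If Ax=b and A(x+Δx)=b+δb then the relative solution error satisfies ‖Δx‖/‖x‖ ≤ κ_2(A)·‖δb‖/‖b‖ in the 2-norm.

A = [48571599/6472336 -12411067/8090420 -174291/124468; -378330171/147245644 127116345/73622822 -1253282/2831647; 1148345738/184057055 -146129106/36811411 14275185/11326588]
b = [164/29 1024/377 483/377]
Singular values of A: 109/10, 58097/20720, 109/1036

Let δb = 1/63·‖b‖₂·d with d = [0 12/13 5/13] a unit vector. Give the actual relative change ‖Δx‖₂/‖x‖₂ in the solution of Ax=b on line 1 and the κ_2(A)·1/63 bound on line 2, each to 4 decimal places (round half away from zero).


0.0338
1.6444

from the listed singular values, σ₁ = 109/10, σ_n = 109/1036
condition number: (109/10) ÷ (109/1036) = 103.6000
worst-case relative error ≤ 103.6000 × 1/63 = 1.6444
solve Ax = b  →  x = [8.2994 18.9644 19.6640]
‖b‖₂ = 6.4031 and ‖x‖₂ = 28.5518
with δb = [0.0000 0.0938 0.0391], A·Δx = δb → ‖Δx‖ = 0.9660
realised ‖Δx‖/‖x‖ = 0.0338
so the bound overstates the realised error by a factor of ≈ 48.6035 (computed from the unrounded values)


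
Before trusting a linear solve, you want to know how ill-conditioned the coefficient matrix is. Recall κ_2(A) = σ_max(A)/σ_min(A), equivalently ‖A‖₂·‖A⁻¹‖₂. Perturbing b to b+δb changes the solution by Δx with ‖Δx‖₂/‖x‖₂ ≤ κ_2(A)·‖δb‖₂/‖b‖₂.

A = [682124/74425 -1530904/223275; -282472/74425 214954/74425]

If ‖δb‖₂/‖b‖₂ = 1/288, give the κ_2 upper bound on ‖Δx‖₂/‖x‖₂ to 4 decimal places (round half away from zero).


1.1927

form AᵀA = [645069328/6555125 -1451386768/19665375; -1451386768/19665375 3265697108/58996125] with trace 1814264212/11799225 and determinant 59105344/294980625
char-poly roots: 3844/25 and 15376/11799225
σ_max=√(3844/25)=(62/5), σ_min=√(15376/11799225)=(124/3435) → κ = 343.5000
bound on ‖Δx‖/‖x‖: κ·ε = 343.5000·1/288 = 1.1927


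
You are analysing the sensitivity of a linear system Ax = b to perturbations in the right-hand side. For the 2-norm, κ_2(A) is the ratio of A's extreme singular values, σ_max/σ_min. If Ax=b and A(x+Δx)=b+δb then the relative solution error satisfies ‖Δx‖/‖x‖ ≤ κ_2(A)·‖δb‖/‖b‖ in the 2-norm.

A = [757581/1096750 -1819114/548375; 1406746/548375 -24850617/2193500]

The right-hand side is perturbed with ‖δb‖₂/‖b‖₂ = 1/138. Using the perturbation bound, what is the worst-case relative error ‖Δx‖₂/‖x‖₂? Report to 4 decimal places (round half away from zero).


1.5507

form AᵀA = [13583465929/1924576900 -1206872271/38491538; -1206872271/38491538 1072799963521/7698307600] with trace 670513877/4579600 and determinant 214358881/457960000
λ_max, λ_min = (670513877/4579600 ± √17981983685292561/838909446400)/2 = 14641/100, 14641/4579600
κ_2(A) = √(λ_max/λ_min) = √((14641/100) / (14641/4579600)) = 214.0000
bound on ‖Δx‖/‖x‖: κ·ε = 214.0000·1/138 = 1.5507


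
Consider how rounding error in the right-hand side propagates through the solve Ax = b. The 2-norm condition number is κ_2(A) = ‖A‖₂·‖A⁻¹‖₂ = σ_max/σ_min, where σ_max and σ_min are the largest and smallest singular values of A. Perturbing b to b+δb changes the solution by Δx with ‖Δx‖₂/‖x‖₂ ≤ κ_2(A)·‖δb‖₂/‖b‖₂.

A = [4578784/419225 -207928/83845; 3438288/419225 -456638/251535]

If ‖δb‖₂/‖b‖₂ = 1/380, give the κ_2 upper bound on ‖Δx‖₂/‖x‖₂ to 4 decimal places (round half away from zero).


AᵀA = [1311483491584/7029984025 -59016335392/1405996805; -59016335392/1405996805 23904989668/2530794249]; tr = 7377142276/37638225, det = 9834496/37638225
eigenvalues of AᵀA: λ = (tr ± √(tr²−4·det))/2 = 196, 50176/37638225
so κ_2 = √(196 / (50176/37638225)) = 383.4375
κ_2(A)·‖δb‖/‖b‖ = 1.0090

1.0090
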